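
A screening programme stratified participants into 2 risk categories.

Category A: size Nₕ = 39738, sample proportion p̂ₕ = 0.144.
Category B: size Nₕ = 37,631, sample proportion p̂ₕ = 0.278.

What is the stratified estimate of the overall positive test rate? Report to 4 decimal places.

Wₕ = Nₕ/N with N = 77369: 0.5136, 0.4864.
p̂_st = 0.5136·0.144 + 0.4864·0.278 ≈ 0.209175... → 0.2092.

0.2092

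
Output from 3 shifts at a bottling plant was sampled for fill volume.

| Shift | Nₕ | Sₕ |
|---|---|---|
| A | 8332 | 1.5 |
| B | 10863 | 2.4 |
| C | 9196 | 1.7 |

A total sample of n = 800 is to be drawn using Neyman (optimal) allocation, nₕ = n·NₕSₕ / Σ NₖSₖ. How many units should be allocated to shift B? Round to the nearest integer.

Σ NₕSₕ = 8332·1.5 + 10863·2.4 + 9196·1.7 = 54202.4.
Share for B: 26071.2/54202.4 = 0.48100.
n_B = 800 × 0.48100 = 384.798... → 385.

385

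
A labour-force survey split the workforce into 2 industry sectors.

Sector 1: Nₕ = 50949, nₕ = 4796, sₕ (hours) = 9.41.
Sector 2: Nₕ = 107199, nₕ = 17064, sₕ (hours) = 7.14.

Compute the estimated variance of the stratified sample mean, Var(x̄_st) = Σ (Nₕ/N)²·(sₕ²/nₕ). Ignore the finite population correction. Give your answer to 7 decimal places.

N = 158148; Wₕ = Nₕ/N.
sector 1: (50949/158148)²·9.41²/4796 = 0.0019162139
sector 2: (107199/158148)²·7.14²/17064 = 0.0013726811
Sum = 0.0032888950 → 0.0032889.

0.0032889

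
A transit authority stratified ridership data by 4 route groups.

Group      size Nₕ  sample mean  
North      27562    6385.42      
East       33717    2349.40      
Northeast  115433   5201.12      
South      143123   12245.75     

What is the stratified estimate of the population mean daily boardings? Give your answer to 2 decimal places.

x̄_st = (Σ Nₕx̄ₕ) / (Σ Nₕ) = (27562·6385.42 + 33717·2349.40 + 115433·5201.12 + 143123·12245.75) / 319835
= 2608239028.05 / 319835 = 8154.9519... → 8154.95.

8154.95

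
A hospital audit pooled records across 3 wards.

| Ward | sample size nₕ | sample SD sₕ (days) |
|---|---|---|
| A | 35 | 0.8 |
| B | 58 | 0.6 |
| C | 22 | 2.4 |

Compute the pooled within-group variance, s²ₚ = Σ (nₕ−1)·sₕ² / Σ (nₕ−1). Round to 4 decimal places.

Degrees of freedom: 34 + 57 + 21 = 112.
Σ(nₕ−1)sₕ² = 34·0.64 + 57·0.36 + 21·5.76 = 163.24.
s²ₚ = 163.24 / 112 = 1.4575 → 1.4575.

1.4575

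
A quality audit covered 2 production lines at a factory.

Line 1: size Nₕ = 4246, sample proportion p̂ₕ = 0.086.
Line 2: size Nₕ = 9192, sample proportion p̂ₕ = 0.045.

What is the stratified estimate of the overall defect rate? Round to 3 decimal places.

0.058

Wₕ = Nₕ/N with N = 13438: 0.3160, 0.6840.
p̂_st = 0.3160·0.086 + 0.6840·0.045 ≈ 0.05795... → 0.058.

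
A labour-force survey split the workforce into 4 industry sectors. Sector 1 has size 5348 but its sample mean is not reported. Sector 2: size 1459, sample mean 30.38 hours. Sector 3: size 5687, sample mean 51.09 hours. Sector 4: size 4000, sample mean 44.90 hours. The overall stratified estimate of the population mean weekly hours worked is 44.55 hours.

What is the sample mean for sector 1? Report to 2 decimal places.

41.20

Σ Nₕx̄ₕ = N·μ, so 5348·x̄_1 = 16494·44.55 − (1459·30.38 + 5687·51.09 + 4000·44.90).
= 734807.7 − 514473.25 = 220334.45.
x̄_1 = 220334.45 / 5348 = 41.1994... → 41.20.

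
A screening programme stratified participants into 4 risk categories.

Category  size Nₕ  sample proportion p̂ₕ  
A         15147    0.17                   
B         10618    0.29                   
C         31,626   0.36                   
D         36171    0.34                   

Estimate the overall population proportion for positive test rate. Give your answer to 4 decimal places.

Wₕ = Nₕ/N with N = 93562: 0.1619, 0.1135, 0.3380, 0.3866.
p̂_st = 0.1619·0.17 + 0.1135·0.29 + 0.3380·0.36 + 0.3866·0.34 ≈ 0.313564... → 0.3136.

0.3136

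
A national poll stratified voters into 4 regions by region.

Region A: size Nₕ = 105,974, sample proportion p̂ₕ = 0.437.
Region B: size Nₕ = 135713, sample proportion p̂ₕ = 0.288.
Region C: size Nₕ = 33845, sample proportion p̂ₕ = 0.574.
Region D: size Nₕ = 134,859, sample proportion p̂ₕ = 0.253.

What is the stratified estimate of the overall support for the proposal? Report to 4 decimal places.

0.3386

N = 105974 + 135713 + 33845 + 134859 = 410391.
Overall proportion = Σ (Nₕ/N)·p̂ₕ.
Σ Nₕp̂ₕ = 46310.638 + 39085.344 + 19427.03 + 34119.327 = 138942.339.
138942.339 / 410391 = 0.338561... → 0.3386.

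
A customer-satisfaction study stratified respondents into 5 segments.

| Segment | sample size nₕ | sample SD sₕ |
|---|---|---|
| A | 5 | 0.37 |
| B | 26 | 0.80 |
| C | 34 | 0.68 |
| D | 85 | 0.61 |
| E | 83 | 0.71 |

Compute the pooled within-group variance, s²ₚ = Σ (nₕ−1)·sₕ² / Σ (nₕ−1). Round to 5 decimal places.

0.45789

A: (5−1)·0.37² = 4·0.1369 = 0.5476
B: (26−1)·0.80² = 25·0.64 = 16
C: (34−1)·0.68² = 33·0.4624 = 15.2592
D: (85−1)·0.61² = 84·0.3721 = 31.2564
E: (83−1)·0.71² = 82·0.5041 = 41.3362
Numerator = 104.3994; denominator = Σ(nₕ−1) = 228.
s²ₚ = 104.3994/228 = 0.4578921... → 0.45789.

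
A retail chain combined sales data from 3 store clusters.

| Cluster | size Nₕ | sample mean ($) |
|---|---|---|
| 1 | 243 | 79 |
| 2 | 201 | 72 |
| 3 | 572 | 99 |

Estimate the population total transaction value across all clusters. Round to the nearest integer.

Estimate total by summing Nₕ·x̄ₕ over strata.
243·79 + 201·72 + 572·99 = 19197 + 14472 + 56628 = 90297.

90297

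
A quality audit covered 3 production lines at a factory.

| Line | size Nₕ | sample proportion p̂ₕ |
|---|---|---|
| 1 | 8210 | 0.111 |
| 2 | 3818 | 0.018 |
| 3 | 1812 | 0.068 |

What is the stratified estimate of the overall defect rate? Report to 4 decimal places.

0.0797

Wₕ = Nₕ/N with N = 13840: 0.5932, 0.2759, 0.1309.
p̂_st = 0.5932·0.111 + 0.2759·0.018 + 0.1309·0.068 ≈ 0.079715... → 0.0797.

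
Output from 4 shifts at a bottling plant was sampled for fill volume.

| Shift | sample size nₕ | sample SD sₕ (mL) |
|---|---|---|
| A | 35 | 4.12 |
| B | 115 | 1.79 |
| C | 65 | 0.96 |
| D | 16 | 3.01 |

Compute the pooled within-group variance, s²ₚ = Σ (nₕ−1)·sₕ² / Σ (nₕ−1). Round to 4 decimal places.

5.0100

A: (35−1)·4.12² = 34·16.9744 = 577.1296
B: (115−1)·1.79² = 114·3.2041 = 365.2674
C: (65−1)·0.96² = 64·0.9216 = 58.9824
D: (16−1)·3.01² = 15·9.0601 = 135.9015
Numerator = 1137.2809; denominator = Σ(nₕ−1) = 227.
s²ₚ = 1137.2809/227 = 5.010048... → 5.0100.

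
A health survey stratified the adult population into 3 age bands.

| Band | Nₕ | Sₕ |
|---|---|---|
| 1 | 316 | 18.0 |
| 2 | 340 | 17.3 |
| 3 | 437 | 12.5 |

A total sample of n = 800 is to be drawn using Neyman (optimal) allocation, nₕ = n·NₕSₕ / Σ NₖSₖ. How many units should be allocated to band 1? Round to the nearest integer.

267

Σ NₕSₕ = 316·18.0 + 340·17.3 + 437·12.5 = 17032.5.
Share for 1: 5688/17032.5 = 0.33395.
n_1 = 800 × 0.33395 = 267.160... → 267.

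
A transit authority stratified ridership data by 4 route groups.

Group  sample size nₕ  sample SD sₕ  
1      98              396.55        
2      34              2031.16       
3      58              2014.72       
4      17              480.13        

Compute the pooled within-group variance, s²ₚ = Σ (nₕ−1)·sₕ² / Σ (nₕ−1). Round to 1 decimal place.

Degrees of freedom: 97 + 33 + 57 + 16 = 203.
Σ(nₕ−1)sₕ² = 97·157251.9025 + 33·4125610.9456 + 57·4059096.6784 + 16·230524.8169 = 386455503.4865.
s²ₚ = 386455503.4865 / 203 = 1903721.692... → 1903721.7.

1903721.7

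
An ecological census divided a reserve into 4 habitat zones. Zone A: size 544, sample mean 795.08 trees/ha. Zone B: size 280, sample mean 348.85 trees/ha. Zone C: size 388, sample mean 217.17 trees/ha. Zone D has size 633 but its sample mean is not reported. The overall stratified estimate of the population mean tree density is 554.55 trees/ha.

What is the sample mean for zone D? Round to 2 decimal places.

645.63

N = 544 + 280 + 388 + 633 = 1845.
Overall total = μ·N = 554.55·1845 = 1023144.75.
Subtract the known strata: 544·795.08 + 280·348.85 + 388·217.17 = 614463.48.
Remaining total for zone D: 1023144.75 − 614463.48 = 408681.27.
Divide by its size: 408681.27 / 633 = 645.6260... → 645.63.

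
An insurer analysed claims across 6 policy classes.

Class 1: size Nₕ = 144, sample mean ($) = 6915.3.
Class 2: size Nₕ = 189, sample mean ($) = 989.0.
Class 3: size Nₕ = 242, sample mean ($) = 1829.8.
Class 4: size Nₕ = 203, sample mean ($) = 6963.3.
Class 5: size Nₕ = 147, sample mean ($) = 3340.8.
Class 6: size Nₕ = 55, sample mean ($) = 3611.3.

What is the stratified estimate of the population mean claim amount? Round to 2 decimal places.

N = 980; weights Wₕ = Nₕ/N = (0.1469, 0.1929, 0.2469, 0.2071, 0.1500, 0.0561).
x̄_st = Σ Wₕ·x̄ₕ = 0.1469·6915.3 + 0.1929·989.0 + 0.2469·1829.8 + 0.2071·6963.3 + 0.1500·3340.8 + 0.0561·3611.3 ≈ 3804.9029...
→ 3804.90.

3804.90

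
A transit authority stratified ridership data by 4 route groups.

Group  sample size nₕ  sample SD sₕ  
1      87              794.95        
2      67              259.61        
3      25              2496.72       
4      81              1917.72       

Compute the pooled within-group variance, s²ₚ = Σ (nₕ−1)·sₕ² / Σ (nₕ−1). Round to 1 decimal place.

1963336.7

Degrees of freedom: 86 + 66 + 24 + 80 = 256.
Σ(nₕ−1)sₕ² = 86·631945.5025 + 66·67397.3521 + 24·6233610.7584 + 80·3677649.9984 = 502614196.5272.
s²ₚ = 502614196.5272 / 256 = 1963336.705... → 1963336.7.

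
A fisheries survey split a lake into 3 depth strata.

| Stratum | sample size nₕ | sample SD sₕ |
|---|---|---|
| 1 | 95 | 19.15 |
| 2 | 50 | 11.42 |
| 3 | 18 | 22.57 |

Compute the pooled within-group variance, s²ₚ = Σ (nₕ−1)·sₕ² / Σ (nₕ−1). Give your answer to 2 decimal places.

1: (95−1)·19.15² = 94·366.7225 = 34471.915
2: (50−1)·11.42² = 49·130.4164 = 6390.4036
3: (18−1)·22.57² = 17·509.4049 = 8659.8833
Numerator = 49522.2019; denominator = Σ(nₕ−1) = 160.
s²ₚ = 49522.2019/160 = 309.5138... → 309.51.

309.51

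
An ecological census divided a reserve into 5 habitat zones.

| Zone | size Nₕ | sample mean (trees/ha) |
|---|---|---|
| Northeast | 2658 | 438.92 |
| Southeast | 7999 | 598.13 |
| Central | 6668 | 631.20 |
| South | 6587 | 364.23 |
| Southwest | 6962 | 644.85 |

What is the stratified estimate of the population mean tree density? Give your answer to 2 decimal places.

x̄_st = (Σ Nₕx̄ₕ) / (Σ Nₕ) = (2658·438.92 + 7999·598.13 + 6668·631.20 + 6587·364.23 + 6962·644.85) / 30874
= 17048561.54 / 30874 = 552.1980... → 552.20.

552.20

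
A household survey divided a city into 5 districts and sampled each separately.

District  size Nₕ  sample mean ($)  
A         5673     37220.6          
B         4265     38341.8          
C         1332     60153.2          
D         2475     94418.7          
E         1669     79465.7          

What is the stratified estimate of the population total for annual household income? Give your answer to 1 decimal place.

821118839.0

A: 5673·37220.6 = 211152463.8
B: 4265·38341.8 = 163527777
C: 1332·60153.2 = 80124062.4
D: 2475·94418.7 = 233686282.5
E: 1669·79465.7 = 132628253.3
τ̂ = Σ Nₕx̄ₕ = 821118839.0.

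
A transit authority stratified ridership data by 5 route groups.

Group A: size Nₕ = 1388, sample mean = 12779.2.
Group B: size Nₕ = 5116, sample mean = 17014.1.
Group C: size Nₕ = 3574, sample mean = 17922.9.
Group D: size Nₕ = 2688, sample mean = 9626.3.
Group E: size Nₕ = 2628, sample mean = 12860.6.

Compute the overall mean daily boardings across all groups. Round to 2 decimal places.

x̄_st = (Σ Nₕx̄ₕ) / (Σ Nₕ) = (1388·12779.2 + 5116·17014.1 + 3574·17922.9 + 2688·9626.3 + 2628·12860.6) / 15394
= 228511261 / 15394 = 14844.1770... → 14844.18.

14844.18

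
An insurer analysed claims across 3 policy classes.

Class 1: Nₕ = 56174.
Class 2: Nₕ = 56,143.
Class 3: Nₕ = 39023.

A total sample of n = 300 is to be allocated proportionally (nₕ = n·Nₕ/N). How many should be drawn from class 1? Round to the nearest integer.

111

N = 56174 + 56143 + 39023 = 151340.
n_1 = 300·56174/151340 = 111.353... → 111.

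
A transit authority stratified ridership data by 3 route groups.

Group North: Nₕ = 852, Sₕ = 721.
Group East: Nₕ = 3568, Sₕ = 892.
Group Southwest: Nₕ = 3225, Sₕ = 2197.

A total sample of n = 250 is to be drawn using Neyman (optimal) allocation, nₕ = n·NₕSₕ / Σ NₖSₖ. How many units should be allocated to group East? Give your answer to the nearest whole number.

73

Σ NₕSₕ = 852·721 + 3568·892 + 3225·2197 = 10882273.
Share for East: 3182656/10882273 = 0.29246.
n_East = 250 × 0.29246 = 73.116... → 73.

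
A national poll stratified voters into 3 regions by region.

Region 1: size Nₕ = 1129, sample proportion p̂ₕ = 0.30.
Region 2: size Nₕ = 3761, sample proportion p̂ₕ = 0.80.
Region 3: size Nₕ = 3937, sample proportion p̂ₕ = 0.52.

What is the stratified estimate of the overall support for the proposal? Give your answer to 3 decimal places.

0.611

Wₕ = Nₕ/N with N = 8827: 0.1279, 0.4261, 0.4460.
p̂_st = 0.1279·0.30 + 0.4261·0.80 + 0.4460·0.52 ≈ 0.61116... → 0.611.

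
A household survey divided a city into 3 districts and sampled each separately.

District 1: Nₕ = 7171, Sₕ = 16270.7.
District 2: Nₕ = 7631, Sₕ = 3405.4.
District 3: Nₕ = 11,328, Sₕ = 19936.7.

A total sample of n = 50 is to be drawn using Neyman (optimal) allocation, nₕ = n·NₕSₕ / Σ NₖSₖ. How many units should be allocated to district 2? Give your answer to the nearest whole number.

Σ NₕSₕ = 7171·16270.7 + 7631·3405.4 + 11328·19936.7 = 368506734.7.
Share for 2: 25986607.4/368506734.7 = 0.07052.
n_2 = 50 × 0.07052 = 3.526... → 4.

4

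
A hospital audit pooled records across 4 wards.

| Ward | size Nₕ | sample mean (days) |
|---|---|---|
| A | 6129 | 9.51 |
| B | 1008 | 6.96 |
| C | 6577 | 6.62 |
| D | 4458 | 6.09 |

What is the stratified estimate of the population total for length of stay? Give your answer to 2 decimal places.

A: 6129·9.51 = 58286.79
B: 1008·6.96 = 7015.68
C: 6577·6.62 = 43539.74
D: 4458·6.09 = 27149.22
τ̂ = Σ Nₕx̄ₕ = 135991.43.

135991.43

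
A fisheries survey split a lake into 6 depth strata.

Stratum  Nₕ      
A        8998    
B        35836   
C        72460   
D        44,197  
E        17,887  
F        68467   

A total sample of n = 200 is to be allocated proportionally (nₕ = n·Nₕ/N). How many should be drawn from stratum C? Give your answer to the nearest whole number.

Share of stratum C = 72460/247845 = 0.29236.
Allocate 200 × 0.29236 = 58.472... → 58.

58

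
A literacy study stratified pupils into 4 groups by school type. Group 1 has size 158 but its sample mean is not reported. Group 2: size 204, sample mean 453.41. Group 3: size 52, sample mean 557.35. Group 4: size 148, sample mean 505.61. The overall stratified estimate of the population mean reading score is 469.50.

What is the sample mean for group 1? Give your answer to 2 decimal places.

427.54

N = 158 + 204 + 52 + 148 = 562.
Overall total = μ·N = 469.50·562 = 263859.
Subtract the known strata: 204·453.41 + 52·557.35 + 148·505.61 = 196308.12.
Remaining total for group 1: 263859 − 196308.12 = 67550.88.
Divide by its size: 67550.88 / 158 = 427.5372... → 427.54.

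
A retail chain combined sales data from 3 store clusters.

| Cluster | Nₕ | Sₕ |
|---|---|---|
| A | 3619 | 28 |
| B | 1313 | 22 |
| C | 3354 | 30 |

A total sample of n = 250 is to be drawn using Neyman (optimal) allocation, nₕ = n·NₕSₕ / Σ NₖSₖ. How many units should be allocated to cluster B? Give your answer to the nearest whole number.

31

Σ NₕSₕ = 3619·28 + 1313·22 + 3354·30 = 230838.
Share for B: 28886/230838 = 0.12514.
n_B = 250 × 0.12514 = 31.284... → 31.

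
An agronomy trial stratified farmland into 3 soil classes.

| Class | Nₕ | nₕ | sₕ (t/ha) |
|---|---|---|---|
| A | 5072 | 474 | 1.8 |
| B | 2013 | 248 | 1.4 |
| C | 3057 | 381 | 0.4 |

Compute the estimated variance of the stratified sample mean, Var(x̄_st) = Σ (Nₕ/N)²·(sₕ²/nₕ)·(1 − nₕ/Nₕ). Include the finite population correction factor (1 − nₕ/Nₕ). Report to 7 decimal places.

N = 10142; Wₕ = Nₕ/N.
class A: (5072/10142)²·1.8²/474·(1 − 474/5072) = 0.0015497715
class B: (2013/10142)²·1.4²/248·(1 − 248/2013) = 0.0002729893
class C: (3057/10142)²·0.4²/381·(1 − 381/3057) = 0.0000333987
Sum = 0.0018561595 → 0.0018562.

0.0018562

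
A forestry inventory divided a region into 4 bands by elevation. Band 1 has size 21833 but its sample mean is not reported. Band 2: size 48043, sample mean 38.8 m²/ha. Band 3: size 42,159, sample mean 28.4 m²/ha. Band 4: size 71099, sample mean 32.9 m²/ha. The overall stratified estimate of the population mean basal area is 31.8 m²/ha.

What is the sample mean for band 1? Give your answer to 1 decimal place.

Σ Nₕx̄ₕ = N·μ, so 21833·x̄_1 = 183134·31.8 − (48043·38.8 + 42159·28.4 + 71099·32.9).
= 5823661.2 − 5400541.1 = 423120.1.
x̄_1 = 423120.1 / 21833 = 19.380... → 19.4.

19.4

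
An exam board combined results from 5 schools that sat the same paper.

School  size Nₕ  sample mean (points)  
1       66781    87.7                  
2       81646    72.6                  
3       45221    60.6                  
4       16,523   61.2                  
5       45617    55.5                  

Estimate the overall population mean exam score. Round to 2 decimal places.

70.63

x̄_st = (Σ Nₕx̄ₕ) / (Σ Nₕ) = (66781·87.7 + 81646·72.6 + 45221·60.6 + 16523·61.2 + 45617·55.5) / 255788
= 18067537 / 255788 = 70.6348... → 70.63.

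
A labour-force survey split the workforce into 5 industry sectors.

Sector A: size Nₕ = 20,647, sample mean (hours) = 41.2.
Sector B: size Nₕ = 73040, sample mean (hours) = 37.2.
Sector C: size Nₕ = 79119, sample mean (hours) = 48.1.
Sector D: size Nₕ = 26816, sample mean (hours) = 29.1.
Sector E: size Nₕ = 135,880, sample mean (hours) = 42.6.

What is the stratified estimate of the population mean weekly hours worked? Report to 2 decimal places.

41.56

x̄_st = (Σ Nₕx̄ₕ) / (Σ Nₕ) = (20647·41.2 + 73040·37.2 + 79119·48.1 + 26816·29.1 + 135880·42.6) / 335502
= 13942201.9 / 335502 = 41.5562... → 41.56.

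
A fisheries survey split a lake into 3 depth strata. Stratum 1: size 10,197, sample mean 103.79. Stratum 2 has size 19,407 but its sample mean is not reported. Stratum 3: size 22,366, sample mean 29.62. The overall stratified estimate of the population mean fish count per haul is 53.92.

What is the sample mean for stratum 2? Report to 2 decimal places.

N = 10197 + 19407 + 22366 = 51970.
Overall total = μ·N = 53.92·51970 = 2802222.4.
Subtract the known strata: 10197·103.79 + 22366·29.62 = 1720827.55.
Remaining total for stratum 2: 2802222.4 − 1720827.55 = 1081394.85.
Divide by its size: 1081394.85 / 19407 = 55.7219... → 55.72.

55.72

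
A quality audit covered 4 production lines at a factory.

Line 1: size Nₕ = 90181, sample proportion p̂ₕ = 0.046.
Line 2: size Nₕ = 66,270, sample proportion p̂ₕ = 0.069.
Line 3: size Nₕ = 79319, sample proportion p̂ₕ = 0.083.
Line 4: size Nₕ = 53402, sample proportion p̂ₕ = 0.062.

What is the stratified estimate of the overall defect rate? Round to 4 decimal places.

Wₕ = Nₕ/N with N = 289172: 0.3119, 0.2292, 0.2743, 0.1847.
p̂_st = 0.3119·0.046 + 0.2292·0.069 + 0.2743·0.083 + 0.1847·0.062 ≈ 0.064375... → 0.0644.

0.0644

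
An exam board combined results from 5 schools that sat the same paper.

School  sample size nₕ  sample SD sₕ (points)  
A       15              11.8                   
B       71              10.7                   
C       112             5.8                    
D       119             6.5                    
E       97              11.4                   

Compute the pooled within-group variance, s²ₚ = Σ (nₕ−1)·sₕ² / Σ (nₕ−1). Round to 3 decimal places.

76.184

A: (15−1)·11.8² = 14·139.24 = 1949.36
B: (71−1)·10.7² = 70·114.49 = 8014.3
C: (112−1)·5.8² = 111·33.64 = 3734.04
D: (119−1)·6.5² = 118·42.25 = 4985.5
E: (97−1)·11.4² = 96·129.96 = 12476.16
Numerator = 31159.36; denominator = Σ(nₕ−1) = 409.
s²ₚ = 31159.36/409 = 76.18425... → 76.184.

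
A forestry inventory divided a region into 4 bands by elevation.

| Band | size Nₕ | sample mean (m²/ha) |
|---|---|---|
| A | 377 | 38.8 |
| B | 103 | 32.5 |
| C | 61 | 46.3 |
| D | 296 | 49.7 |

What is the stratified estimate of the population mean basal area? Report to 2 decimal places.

42.43

x̄_st = (Σ Nₕx̄ₕ) / (Σ Nₕ) = (377·38.8 + 103·32.5 + 61·46.3 + 296·49.7) / 837
= 35510.6 / 837 = 42.4260... → 42.43.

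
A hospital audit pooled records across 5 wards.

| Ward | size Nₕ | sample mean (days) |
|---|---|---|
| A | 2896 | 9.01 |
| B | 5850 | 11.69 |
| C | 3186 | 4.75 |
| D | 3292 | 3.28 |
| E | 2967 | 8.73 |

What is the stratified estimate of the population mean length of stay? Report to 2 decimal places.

x̄_st = (Σ Nₕx̄ₕ) / (Σ Nₕ) = (2896·9.01 + 5850·11.69 + 3186·4.75 + 3292·3.28 + 2967·8.73) / 18191
= 146312.63 / 18191 = 8.0431... → 8.04.

8.04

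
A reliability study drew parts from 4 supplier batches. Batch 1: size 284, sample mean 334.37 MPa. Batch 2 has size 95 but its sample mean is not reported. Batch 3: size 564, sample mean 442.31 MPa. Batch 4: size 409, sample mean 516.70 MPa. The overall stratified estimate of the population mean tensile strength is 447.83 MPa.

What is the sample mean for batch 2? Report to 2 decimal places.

N = 284 + 95 + 564 + 409 = 1352.
Overall total = μ·N = 447.83·1352 = 605466.16.
Subtract the known strata: 284·334.37 + 564·442.31 + 409·516.70 = 555754.22.
Remaining total for batch 2: 605466.16 − 555754.22 = 49711.94.
Divide by its size: 49711.94 / 95 = 523.2836... → 523.28.

523.28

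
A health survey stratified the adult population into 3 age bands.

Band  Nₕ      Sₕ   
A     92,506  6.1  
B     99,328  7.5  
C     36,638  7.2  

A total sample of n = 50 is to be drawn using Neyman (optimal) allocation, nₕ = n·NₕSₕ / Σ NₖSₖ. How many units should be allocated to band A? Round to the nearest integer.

Σ NₕSₕ = 92506·6.1 + 99328·7.5 + 36638·7.2 = 1573040.2.
Share for A: 564286.6/1573040.2 = 0.35872.
n_A = 50 × 0.35872 = 17.936... → 18.

18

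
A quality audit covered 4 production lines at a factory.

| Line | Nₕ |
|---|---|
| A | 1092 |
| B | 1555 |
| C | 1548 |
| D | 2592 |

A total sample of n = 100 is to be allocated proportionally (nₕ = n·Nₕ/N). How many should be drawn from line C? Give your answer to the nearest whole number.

23

Share of line C = 1548/6787 = 0.22808.
Allocate 100 × 0.22808 = 22.808... → 23.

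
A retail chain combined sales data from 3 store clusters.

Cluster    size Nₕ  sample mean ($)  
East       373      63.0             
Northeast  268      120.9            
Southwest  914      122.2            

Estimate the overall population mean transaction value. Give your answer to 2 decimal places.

N = 1555; weights Wₕ = Nₕ/N = (0.2399, 0.1723, 0.5878).
x̄_st = Σ Wₕ·x̄ₕ = 0.2399·63.0 + 0.1723·120.9 + 0.5878·122.2 ≈ 107.7756...
→ 107.78.

107.78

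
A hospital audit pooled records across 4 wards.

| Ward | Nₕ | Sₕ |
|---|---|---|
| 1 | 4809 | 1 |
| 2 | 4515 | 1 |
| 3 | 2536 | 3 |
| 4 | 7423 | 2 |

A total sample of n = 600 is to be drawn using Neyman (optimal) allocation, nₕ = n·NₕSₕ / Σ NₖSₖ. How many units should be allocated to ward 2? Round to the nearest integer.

85

1: NₕSₕ = 4809·1 = 4809
2: NₕSₕ = 4515·1 = 4515
3: NₕSₕ = 2536·3 = 7608
4: NₕSₕ = 7423·2 = 14846
Σ NₕSₕ = 31778.
n_2 = 600·4515/31778 = 85.248... → 85.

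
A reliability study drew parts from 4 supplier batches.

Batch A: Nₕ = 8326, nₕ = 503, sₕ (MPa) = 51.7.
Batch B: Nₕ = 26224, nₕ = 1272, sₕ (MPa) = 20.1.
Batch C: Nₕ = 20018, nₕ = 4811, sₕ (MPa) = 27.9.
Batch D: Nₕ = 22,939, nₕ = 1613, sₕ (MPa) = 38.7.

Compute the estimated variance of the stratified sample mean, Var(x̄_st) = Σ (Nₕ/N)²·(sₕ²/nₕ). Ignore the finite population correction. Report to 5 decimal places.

0.18980

N = 77507. Term for each stratum: Wₕ²sₕ²/nₕ.
Var(x̄_st) = 0.06132027 + 0.03635976 + 0.01079276 + 0.08133073 = 0.18980352 → 0.18980.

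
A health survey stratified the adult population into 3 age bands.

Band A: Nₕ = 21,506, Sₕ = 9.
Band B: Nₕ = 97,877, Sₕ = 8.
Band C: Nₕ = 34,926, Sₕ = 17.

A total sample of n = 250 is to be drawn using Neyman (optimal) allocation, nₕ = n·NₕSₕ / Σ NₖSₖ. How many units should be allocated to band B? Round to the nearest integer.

Σ NₕSₕ = 21506·9 + 97877·8 + 34926·17 = 1570312.
Share for B: 783016/1570312 = 0.49864.
n_B = 250 × 0.49864 = 124.659... → 125.

125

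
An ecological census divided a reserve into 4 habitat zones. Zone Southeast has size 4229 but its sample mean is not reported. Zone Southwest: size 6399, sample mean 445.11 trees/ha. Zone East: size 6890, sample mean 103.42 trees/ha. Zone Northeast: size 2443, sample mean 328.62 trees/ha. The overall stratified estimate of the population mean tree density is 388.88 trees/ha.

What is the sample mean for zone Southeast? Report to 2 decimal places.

N = 4229 + 6399 + 6890 + 2443 = 19961.
Overall total = μ·N = 388.88·19961 = 7762433.68.
Subtract the known strata: 6399·445.11 + 6890·103.42 + 2443·328.62 = 4363641.35.
Remaining total for zone Southeast: 7762433.68 − 4363641.35 = 3398792.33.
Divide by its size: 3398792.33 / 4229 = 803.6870... → 803.69.

803.69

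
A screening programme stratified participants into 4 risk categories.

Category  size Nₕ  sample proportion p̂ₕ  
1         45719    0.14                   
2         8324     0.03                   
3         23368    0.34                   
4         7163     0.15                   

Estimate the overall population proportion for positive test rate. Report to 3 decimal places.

N = 45719 + 8324 + 23368 + 7163 = 84574.
Overall proportion = Σ (Nₕ/N)·p̂ₕ.
Σ Nₕp̂ₕ = 6400.66 + 249.72 + 7945.12 + 1074.45 = 15669.95.
15669.95 / 84574 = 0.18528... → 0.185.

0.185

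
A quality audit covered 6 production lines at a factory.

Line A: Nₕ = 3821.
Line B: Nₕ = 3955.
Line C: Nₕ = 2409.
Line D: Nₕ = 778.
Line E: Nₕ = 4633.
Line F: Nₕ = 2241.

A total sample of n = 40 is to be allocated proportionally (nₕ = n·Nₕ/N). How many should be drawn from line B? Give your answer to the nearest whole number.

9

N = 3821 + 3955 + 2409 + 778 + 4633 + 2241 = 17837.
n_B = 40·3955/17837 = 8.869... → 9.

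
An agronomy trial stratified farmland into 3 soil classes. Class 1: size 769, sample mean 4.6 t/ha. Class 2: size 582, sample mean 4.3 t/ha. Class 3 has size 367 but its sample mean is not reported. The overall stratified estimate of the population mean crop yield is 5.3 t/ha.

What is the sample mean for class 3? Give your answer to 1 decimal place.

N = 769 + 582 + 367 = 1718.
Overall total = μ·N = 5.3·1718 = 9105.4.
Subtract the known strata: 769·4.6 + 582·4.3 = 6040.
Remaining total for class 3: 9105.4 − 6040 = 3065.4.
Divide by its size: 3065.4 / 367 = 8.353... → 8.4.

8.4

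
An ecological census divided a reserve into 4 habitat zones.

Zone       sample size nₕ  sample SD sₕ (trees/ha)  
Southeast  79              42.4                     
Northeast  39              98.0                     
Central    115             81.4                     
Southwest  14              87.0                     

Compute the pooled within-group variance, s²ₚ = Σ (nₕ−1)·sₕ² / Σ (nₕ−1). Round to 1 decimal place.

Southeast: (79−1)·42.4² = 78·1797.76 = 140225.28
Northeast: (39−1)·98.0² = 38·9604 = 364952
Central: (115−1)·81.4² = 114·6625.96 = 755359.44
Southwest: (14−1)·87.0² = 13·7569 = 98397
Numerator = 1358933.72; denominator = Σ(nₕ−1) = 243.
s²ₚ = 1358933.72/243 = 5592.320... → 5592.3.

5592.3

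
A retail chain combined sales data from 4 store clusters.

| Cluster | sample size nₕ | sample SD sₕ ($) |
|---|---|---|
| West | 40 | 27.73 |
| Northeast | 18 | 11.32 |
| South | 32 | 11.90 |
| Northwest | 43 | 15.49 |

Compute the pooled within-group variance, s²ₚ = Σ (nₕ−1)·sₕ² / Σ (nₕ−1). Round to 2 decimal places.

West: (40−1)·27.73² = 39·768.9529 = 29989.1631
Northeast: (18−1)·11.32² = 17·128.1424 = 2178.4208
South: (32−1)·11.90² = 31·141.61 = 4389.91
Northwest: (43−1)·15.49² = 42·239.9401 = 10077.4842
Numerator = 46634.9781; denominator = Σ(nₕ−1) = 129.
s²ₚ = 46634.9781/129 = 361.5115... → 361.51.

361.51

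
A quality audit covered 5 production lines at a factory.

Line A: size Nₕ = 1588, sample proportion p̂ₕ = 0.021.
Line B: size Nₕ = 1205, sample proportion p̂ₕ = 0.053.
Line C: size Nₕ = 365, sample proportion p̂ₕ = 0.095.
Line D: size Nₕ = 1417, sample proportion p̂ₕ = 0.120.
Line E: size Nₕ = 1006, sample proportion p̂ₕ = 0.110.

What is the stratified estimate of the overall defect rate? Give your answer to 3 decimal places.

0.074

Wₕ = Nₕ/N with N = 5581: 0.2845, 0.2159, 0.0654, 0.2539, 0.1803.
p̂_st = 0.2845·0.021 + 0.2159·0.053 + 0.0654·0.095 + 0.2539·0.120 + 0.1803·0.110 ≈ 0.07393... → 0.074.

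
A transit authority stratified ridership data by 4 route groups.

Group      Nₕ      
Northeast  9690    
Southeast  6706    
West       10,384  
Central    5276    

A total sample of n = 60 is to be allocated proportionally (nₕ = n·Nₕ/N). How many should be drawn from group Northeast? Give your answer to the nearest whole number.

N = 9690 + 6706 + 10384 + 5276 = 32056.
n_Northeast = 60·9690/32056 = 18.137... → 18.

18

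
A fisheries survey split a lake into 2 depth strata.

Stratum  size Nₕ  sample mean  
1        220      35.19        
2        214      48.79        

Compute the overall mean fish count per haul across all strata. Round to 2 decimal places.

41.90

N = 434; weights Wₕ = Nₕ/N = (0.5069, 0.4931).
x̄_st = Σ Wₕ·x̄ₕ = 0.5069·35.19 + 0.4931·48.79 ≈ 41.8960...
→ 41.90.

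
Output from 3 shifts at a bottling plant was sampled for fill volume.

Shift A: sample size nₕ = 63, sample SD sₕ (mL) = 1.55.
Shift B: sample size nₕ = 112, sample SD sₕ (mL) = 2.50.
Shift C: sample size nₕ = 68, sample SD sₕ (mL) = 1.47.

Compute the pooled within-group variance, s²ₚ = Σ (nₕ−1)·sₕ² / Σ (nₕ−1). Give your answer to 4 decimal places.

4.1145

Degrees of freedom: 62 + 111 + 67 = 240.
Σ(nₕ−1)sₕ² = 62·2.4025 + 111·6.25 + 67·2.1609 = 987.4853.
s²ₚ = 987.4853 / 240 = 4.114522... → 4.1145.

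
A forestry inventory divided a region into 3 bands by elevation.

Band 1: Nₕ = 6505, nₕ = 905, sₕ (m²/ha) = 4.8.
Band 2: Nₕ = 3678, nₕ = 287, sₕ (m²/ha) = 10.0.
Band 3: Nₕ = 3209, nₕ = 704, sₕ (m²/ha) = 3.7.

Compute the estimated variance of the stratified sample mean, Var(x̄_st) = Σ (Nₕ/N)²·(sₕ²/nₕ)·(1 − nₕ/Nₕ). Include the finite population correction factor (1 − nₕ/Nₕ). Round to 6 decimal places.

0.030273

N = 13392; Wₕ = Nₕ/N.
band 1: (6505/13392)²·4.8²/905·(1 − 905/6505) = 0.005171045
band 2: (3678/13392)²·10.0²/287·(1 − 287/3678) = 0.024230743
band 3: (3209/13392)²·3.7²/704·(1 − 704/3209) = 0.000871600
Sum = 0.030273389 → 0.030273.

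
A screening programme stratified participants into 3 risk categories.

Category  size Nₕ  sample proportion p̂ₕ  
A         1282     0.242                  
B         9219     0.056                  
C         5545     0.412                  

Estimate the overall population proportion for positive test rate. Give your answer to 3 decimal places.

Wₕ = Nₕ/N with N = 16046: 0.0799, 0.5745, 0.3456.
p̂_st = 0.0799·0.242 + 0.5745·0.056 + 0.3456·0.412 ≈ 0.19388... → 0.194.

0.194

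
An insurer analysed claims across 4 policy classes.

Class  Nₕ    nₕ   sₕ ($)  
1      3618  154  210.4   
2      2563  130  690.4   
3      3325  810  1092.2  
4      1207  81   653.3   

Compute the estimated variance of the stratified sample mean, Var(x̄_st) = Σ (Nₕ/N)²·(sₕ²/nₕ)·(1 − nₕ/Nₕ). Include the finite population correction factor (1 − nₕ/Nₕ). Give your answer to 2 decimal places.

400.31

N = 10713. Term for each stratum: Wₕ²sₕ²/nₕ·(1−nₕ/Nₕ).
Var(x̄_st) = 31.39027 + 199.21715 + 107.30668 + 62.39701 = 400.31110 → 400.31.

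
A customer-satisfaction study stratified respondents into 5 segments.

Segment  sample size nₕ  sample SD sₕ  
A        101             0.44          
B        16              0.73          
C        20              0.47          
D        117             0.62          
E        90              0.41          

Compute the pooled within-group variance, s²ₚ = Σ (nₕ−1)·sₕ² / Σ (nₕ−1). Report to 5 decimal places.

A: (101−1)·0.44² = 100·0.1936 = 19.36
B: (16−1)·0.73² = 15·0.5329 = 7.9935
C: (20−1)·0.47² = 19·0.2209 = 4.1971
D: (117−1)·0.62² = 116·0.3844 = 44.5904
E: (90−1)·0.41² = 89·0.1681 = 14.9609
Numerator = 91.1019; denominator = Σ(nₕ−1) = 339.
s²ₚ = 91.1019/339 = 0.2687372... → 0.26874.

0.26874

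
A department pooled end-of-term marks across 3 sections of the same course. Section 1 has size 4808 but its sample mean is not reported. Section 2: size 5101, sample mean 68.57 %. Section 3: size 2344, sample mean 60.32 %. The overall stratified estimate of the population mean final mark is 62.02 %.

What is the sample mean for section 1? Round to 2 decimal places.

55.90

Σ Nₕx̄ₕ = N·μ, so 4808·x̄_1 = 12253·62.02 − (5101·68.57 + 2344·60.32).
= 759931.06 − 491165.65 = 268765.41.
x̄_1 = 268765.41 / 4808 = 55.8996... → 55.90.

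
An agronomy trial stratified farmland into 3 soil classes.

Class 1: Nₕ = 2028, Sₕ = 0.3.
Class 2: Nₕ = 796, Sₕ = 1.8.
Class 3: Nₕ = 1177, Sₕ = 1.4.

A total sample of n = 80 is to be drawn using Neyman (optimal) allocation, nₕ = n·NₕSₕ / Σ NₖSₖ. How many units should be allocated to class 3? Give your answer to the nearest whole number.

Σ NₕSₕ = 2028·0.3 + 796·1.8 + 1177·1.4 = 3689.
Share for 3: 1647.8/3689 = 0.44668.
n_3 = 80 × 0.44668 = 35.734... → 36.

36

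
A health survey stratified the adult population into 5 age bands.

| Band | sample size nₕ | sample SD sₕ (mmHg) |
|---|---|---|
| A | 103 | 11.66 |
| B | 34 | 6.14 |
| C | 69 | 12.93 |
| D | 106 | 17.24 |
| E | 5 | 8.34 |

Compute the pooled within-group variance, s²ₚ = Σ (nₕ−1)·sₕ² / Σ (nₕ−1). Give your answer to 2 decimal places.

185.79

A: (103−1)·11.66² = 102·135.9556 = 13867.4712
B: (34−1)·6.14² = 33·37.6996 = 1244.0868
C: (69−1)·12.93² = 68·167.1849 = 11368.5732
D: (106−1)·17.24² = 105·297.2176 = 31207.848
E: (5−1)·8.34² = 4·69.5556 = 278.2224
Numerator = 57966.2016; denominator = Σ(nₕ−1) = 312.
s²ₚ = 57966.2016/312 = 185.7891... → 185.79.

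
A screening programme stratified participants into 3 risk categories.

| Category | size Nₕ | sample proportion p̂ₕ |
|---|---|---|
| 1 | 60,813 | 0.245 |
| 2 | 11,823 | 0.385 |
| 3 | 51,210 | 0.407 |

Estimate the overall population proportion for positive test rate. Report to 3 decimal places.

0.325

Wₕ = Nₕ/N with N = 123846: 0.4910, 0.0955, 0.4135.
p̂_st = 0.4910·0.245 + 0.0955·0.385 + 0.4135·0.407 ≈ 0.32535... → 0.325.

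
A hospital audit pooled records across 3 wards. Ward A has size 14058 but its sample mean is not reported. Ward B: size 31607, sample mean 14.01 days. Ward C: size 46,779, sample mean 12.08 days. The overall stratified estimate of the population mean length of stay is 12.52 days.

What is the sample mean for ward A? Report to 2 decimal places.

N = 14058 + 31607 + 46779 = 92444.
Overall total = μ·N = 12.52·92444 = 1157398.88.
Subtract the known strata: 31607·14.01 + 46779·12.08 = 1007904.39.
Remaining total for ward A: 1157398.88 − 1007904.39 = 149494.49.
Divide by its size: 149494.49 / 14058 = 10.6341... → 10.63.

10.63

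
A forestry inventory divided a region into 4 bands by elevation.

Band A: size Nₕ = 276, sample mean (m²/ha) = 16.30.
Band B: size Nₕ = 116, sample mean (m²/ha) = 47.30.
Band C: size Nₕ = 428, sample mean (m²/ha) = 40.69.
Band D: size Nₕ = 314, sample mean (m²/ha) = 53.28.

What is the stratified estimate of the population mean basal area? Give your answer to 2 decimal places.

N = 276 + 116 + 428 + 314 = 1134.
Overall mean = Σ (Nₕ/N)·x̄ₕ — weight by population share, not a simple average.
Σ Nₕx̄ₕ = 276·16.30 + 116·47.30 + 428·40.69 + 314·53.28 = 4498.8 + 5486.8 + 17415.32 + 16729.92 = 44130.84.
Divide by N: 44130.84 / 1134 = 38.9161... → 38.92.

38.92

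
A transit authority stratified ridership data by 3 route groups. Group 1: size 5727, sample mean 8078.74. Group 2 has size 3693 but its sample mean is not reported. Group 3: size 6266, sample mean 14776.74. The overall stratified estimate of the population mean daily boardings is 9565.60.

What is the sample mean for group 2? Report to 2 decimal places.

N = 5727 + 3693 + 6266 = 15686.
Overall total = μ·N = 9565.60·15686 = 150046001.6.
Subtract the known strata: 5727·8078.74 + 6266·14776.74 = 138857996.82.
Remaining total for group 2: 150046001.6 − 138857996.82 = 11188004.78.
Divide by its size: 11188004.78 / 3693 = 3029.5166... → 3029.52.

3029.52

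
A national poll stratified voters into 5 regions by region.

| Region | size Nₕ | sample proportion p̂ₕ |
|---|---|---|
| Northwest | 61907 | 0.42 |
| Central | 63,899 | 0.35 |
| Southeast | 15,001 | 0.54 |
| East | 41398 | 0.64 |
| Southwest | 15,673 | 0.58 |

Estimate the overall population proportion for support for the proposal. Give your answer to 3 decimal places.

Wₕ = Nₕ/N with N = 197878: 0.3129, 0.3229, 0.0758, 0.2092, 0.0792.
p̂_st = 0.3129·0.42 + 0.3229·0.35 + 0.0758·0.54 + 0.2092·0.64 + 0.0792·0.58 ≈ 0.46519... → 0.465.

0.465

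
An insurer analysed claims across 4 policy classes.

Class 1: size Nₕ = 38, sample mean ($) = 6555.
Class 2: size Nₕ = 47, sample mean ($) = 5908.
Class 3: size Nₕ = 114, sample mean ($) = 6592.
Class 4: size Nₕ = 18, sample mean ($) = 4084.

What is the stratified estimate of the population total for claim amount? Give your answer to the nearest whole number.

1351766

Estimate total by summing Nₕ·x̄ₕ over strata.
38·6555 + 47·5908 + 114·6592 + 18·4084 = 249090 + 277676 + 751488 + 73512 = 1351766.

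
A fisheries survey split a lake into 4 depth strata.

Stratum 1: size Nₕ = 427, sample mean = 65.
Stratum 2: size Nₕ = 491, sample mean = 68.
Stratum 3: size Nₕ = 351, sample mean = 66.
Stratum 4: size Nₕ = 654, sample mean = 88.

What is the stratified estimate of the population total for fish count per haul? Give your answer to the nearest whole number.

141861

1: 427·65 = 27755
2: 491·68 = 33388
3: 351·66 = 23166
4: 654·88 = 57552
τ̂ = Σ Nₕx̄ₕ = 141861.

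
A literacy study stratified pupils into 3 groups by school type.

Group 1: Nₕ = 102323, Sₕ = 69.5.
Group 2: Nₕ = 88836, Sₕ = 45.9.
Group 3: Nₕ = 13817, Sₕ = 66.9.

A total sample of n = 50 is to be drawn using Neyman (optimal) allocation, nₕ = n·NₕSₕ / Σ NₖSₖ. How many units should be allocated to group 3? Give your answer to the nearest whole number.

Σ NₕSₕ = 102323·69.5 + 88836·45.9 + 13817·66.9 = 12113378.2.
Share for 3: 924357.3/12113378.2 = 0.07631.
n_3 = 50 × 0.07631 = 3.815... → 4.

4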